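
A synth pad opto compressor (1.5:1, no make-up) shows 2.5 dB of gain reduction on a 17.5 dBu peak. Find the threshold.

Input is 7.5 dB above T (since output overshoot × R = input overshoot: (15 − T)·1.5 = 17.5 − T gives T = 10 dBu).
Check: 10 + (17.5 − 10)/1.5 = 10 + 5 = 15 dBu. ✓

10 dBu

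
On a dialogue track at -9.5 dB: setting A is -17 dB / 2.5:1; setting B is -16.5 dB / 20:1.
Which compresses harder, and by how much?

B, by 2.15 dB

A: overshoot 7.5 dB → output overshoot 3 dB → GR 4.5 dB.
B: overshoot 7 dB → output overshoot 0.35 dB → GR 6.65 dB.
B applies 2.15 dB more gain reduction.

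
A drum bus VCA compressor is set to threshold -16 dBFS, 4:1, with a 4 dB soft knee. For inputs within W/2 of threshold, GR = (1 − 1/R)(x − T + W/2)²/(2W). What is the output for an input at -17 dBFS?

-17.09375 dBFS

x − T + W/2 = -17 − (-16) + 2 = 1.
GR = (1 − 1/4) × 1² / 8 = 0.75 × 1 / 8 = 0.09375 dB.
Output = -17 − 0.09375 = -17.09375 dBFS.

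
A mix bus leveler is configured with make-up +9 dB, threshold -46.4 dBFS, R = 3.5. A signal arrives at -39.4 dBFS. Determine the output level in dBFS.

Overshoot: -39.4 − (-46.4) = 7 dB.
The 7 dB excess becomes 2 dB after 3.5:1 reduction.
That puts the output at -44.4 dBFS; make-up adds 9 dB, giving -35.4 dBFS.

-35.4 dBFS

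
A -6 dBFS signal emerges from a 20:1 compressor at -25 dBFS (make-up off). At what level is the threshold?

Let T be the threshold. Output overshoot = (input overshoot)/R, so -25 − T = (-6 − T)/20.
20·(-25 − T) = -6 − T → 19·T = -500 − (-6) = -494.
T = -494/19 = -26 dBFS.

-26 dBFS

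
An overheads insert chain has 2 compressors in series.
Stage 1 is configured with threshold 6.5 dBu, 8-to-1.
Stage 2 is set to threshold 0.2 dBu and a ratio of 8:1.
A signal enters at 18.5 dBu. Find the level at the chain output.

Stage 1: 12 dB above 6.5 dBu, reduced 8:1 to 1.5 dB above → 8 dBu.
Stage 2: 8 dBu is 7.8 dB over 0.2 dBu; at 8:1 that becomes 0.975 dB over, giving 1.175 dBu.

1.175 dBu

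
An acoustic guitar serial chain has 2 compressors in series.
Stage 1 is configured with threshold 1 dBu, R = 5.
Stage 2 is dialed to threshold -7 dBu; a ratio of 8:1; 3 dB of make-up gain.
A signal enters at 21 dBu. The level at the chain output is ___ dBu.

Stage 1: 20 dB above 1 dBu, reduced 5:1 to 4 dB above → 5 dBu.
Stage 2: 5 dBu is 12 dB over -7 dBu; at 8:1 that becomes 1.5 dB over, giving -5.5 dBu; +3 dB make-up → -2.5 dBu.

-2.5 dBu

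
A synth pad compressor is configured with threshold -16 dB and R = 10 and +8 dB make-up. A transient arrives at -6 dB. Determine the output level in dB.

-7 dB

-6 dB sits 10 dB over threshold.
At 10:1 the overshoot is divided by 10, leaving 1 dB above threshold.
That puts the output at -15 dB; make-up adds 8 dB, giving -7 dB.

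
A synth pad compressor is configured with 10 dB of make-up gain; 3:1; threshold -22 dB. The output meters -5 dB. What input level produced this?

Stripping the +10 dB make-up gives -15 dB at the gain stage.
The compressed level sits -15 − (-22) = 7 dB over threshold.
Undo the ratio: input overshoot = 7 × 3 = 21 dB, giving input = -1 dB.

-1 dB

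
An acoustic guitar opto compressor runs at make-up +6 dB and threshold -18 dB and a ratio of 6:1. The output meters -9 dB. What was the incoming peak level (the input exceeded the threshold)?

0 dB

Stripping the +6 dB make-up gives -15 dB at the gain stage.
The compressed level sits -15 − (-18) = 3 dB over threshold.
Before 6:1 compression the overshoot was 3 × 6 = 18 dB, so input = -18 + 18 = 0 dB.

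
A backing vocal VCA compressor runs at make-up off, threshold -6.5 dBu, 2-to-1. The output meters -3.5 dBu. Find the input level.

-0.5 dBu

The compressed level sits -3.5 − (-6.5) = 3 dB over threshold.
Undo the ratio: input overshoot = 3 × 2 = 6 dB, giving input = -0.5 dBu.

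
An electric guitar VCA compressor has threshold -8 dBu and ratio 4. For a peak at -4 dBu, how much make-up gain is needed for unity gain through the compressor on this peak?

3 dB

The peak compresses to -8 + 4/4 = -7 dBu.
To reach -4 dBu requires -4 − (-7) = 3 dB of make-up.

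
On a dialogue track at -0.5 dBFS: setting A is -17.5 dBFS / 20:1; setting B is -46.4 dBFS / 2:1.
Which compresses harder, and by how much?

A: 17 dB over, compressed to 0.85 dB over, so 16.15 dB of GR.
B: 45.9 dB over, compressed to 22.95 dB over, so 22.95 dB of GR.
B applies 6.8 dB more gain reduction.

B, by 6.8 dB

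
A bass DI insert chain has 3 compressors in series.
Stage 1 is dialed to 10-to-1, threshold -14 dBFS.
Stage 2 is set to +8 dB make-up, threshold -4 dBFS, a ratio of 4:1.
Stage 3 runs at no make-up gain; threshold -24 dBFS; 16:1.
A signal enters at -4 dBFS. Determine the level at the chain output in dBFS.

-22.8125 dBFS

Stage 1: 10 dB above -14 dBFS, reduced 10:1 to 1 dB above → -13 dBFS.
Stage 2: below threshold (-13 ≤ -4); passes unchanged; make-up brings it to -5 dBFS.
Stage 3: -5 dBFS is 19 dB over -24 dBFS; at 16:1 that becomes 1.1875 dB over, giving -22.8125 dBFS.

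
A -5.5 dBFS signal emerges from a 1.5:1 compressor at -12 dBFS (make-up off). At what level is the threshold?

-25 dBFS

Gain reduction = -5.5 − (-12) = 6.5 dB; output overshoot = GR / (R − 1) = 6.5 / 0.5 = 13 dB.
Threshold = output − output overshoot = -12 − 13 = -25 dBFS.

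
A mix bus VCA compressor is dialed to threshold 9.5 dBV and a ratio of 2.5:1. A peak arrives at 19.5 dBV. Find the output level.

Overshoot: 19.5 − 9.5 = 10 dB.
At 2.5:1 the overshoot is divided by 2.5, leaving 4 dB above threshold.
Output = 9.5 + 4 = 13.5 dBV.

13.5 dBV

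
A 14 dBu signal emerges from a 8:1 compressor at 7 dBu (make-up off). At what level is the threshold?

6 dBu

Let T be the threshold. Output overshoot = (input overshoot)/R, so 7 − T = (14 − T)/8.
8·(7 − T) = 14 − T → 7·T = 56 − 14 = 42.
T = 42/7 = 6 dBu.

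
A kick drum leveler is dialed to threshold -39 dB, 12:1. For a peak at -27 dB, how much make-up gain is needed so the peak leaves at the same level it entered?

Overshoot 12 dB → 12/12 = 1 dB after compression, so the compressed level is -39 + 1 = -38 dB.
Make-up = target − compressed = -27 − (-38) = 11 dB.

11 dB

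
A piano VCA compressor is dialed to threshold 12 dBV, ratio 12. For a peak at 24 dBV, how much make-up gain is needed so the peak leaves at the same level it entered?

Without make-up, output = threshold + overshoot/12 = 12 + 1 = 13 dBV.
Gap to target: 11 dB.

11 dB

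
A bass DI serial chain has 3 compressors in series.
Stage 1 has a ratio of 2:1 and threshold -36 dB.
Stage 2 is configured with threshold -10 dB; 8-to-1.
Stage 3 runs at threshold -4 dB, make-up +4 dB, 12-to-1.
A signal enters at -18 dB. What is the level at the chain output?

-23 dB

Stage 1: overshoot 18 dB → 18/2 = 9 dB → -27 dB.
Stage 2: -27 dB ≤ -10 dB, so stage 2 doesn't engage; output -27 dB.
Stage 3: -27 dB is at or below the -4 dB threshold — no compression; make-up brings it to -23 dB.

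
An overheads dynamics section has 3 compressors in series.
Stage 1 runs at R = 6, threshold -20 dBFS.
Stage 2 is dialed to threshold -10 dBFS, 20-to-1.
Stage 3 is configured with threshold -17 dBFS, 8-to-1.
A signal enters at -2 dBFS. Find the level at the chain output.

-17 dBFS

Stage 1: 18 dB above -20 dBFS, reduced 6:1 to 3 dB above → -17 dBFS.
Stage 2: -17 dBFS is at or below the -10 dBFS threshold — no compression; output -17 dBFS.
Stage 3: -17 dBFS is at or below the -17 dBFS threshold — no compression; output -17 dBFS.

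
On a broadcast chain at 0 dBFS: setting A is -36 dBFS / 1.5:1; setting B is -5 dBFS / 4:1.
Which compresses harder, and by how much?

A: 36 dB over, compressed to 24 dB over, so 12 dB of GR.
B: 5 dB over, compressed to 1.25 dB over, so 3.75 dB of GR.
A reduces 8.25 dB more.

A, by 8.25 dB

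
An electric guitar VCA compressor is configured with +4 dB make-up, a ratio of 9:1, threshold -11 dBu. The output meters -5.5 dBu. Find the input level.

Stripping the +4 dB make-up gives -9.5 dBu at the gain stage.
Post-compression overshoot = -9.5 − (-11) = 1.5 dB.
Undo the ratio: input overshoot = 1.5 × 9 = 13.5 dB, giving input = 2.5 dBu.

2.5 dBu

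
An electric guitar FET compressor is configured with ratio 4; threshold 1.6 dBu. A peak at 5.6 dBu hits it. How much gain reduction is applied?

3 dB

5.6 dBu exceeds the threshold by 4 dB.
A 4:1 ratio leaves 1 dB of that excess.
Gain reduction = 4 − 1 = 3 dB.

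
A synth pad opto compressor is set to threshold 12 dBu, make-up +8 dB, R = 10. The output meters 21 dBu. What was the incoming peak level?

Before make-up, the level was 21 − 8 = 13 dBu.
Post-compression overshoot = 13 − 12 = 1 dB.
Input overshoot = R × output overshoot = 10 dB → input = 12 + 10 = 22 dBu.

22 dBu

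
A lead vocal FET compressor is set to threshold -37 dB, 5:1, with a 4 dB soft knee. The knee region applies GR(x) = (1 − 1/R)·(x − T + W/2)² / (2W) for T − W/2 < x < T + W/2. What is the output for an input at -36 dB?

-36.9 dB

x − T + W/2 = -36 − (-37) + 2 = 3.
GR = (1 − 1/5) × 3² / 8 = 0.8 × 9 / 8 = 0.9 dB.
Output = -36 − 0.9 = -36.9 dB.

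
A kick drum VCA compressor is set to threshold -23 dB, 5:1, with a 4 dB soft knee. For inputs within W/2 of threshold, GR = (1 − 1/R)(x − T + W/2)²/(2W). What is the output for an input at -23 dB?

x − T + W/2 = -23 − (-23) + 2 = 2.
GR = (1 − 1/5) × 2² / 8 = 0.8 × 4 / 8 = 0.4 dB.
Output = -23 − 0.4 = -23.4 dB.

-23.4 dB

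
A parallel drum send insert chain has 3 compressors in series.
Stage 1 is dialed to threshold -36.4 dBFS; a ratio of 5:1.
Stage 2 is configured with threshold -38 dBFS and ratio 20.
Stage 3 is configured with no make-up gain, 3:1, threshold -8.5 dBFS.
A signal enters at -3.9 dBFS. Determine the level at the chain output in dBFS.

-37.595 dBFS

Stage 1: 32.5 dB above -36.4 dBFS, reduced 5:1 to 6.5 dB above → -29.9 dBFS.
Stage 2: -29.9 dBFS is 8.1 dB over -38 dBFS; at 20:1 that becomes 0.405 dB over, giving -37.595 dBFS.
Stage 3: below threshold (-37.595 ≤ -8.5); passes unchanged; output -37.595 dBFS.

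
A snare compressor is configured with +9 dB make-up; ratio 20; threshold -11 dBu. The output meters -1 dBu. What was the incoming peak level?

9 dBu

Before make-up, the level was -1 − 9 = -10 dBu.
The compressed level sits -10 − (-11) = 1 dB over threshold.
Undo the ratio: input overshoot = 1 × 20 = 20 dB, giving input = 9 dBu.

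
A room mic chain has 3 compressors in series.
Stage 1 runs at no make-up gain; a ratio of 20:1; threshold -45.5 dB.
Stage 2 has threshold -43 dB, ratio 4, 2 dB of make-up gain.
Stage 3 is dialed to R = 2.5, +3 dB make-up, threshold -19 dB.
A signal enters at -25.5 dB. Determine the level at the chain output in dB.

-39.5 dB

Stage 1: overshoot 20 dB → 20/20 = 1 dB → -44.5 dB.
Stage 2: -44.5 dB ≤ -43 dB, so stage 2 doesn't engage; make-up brings it to -42.5 dB.
Stage 3: -42.5 dB is at or below the -19 dB threshold — no compression; make-up brings it to -39.5 dB.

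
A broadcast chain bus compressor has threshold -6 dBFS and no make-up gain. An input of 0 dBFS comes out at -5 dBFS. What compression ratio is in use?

6:1

Input overshoot = 0 − (-6) = 6 dB; output overshoot = -5 − (-6) = 1 dB.
Ratio = 6 / 1 = 6.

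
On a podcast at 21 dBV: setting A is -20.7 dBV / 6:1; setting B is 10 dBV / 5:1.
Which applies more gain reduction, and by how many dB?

A: GR = 41.7 − 41.7/6 = 34.75 dB.
B: GR = 11 − 11/5 = 8.8 dB.
Difference: 25.95 dB in favour of A.

A, by 25.95 dB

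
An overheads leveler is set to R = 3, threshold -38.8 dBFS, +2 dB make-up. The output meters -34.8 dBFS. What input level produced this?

-32.8 dBFS

Before make-up, the level was -34.8 − 2 = -36.8 dBFS.
That's 2 dB above the -38.8 dBFS threshold.
Before 3:1 compression the overshoot was 2 × 3 = 6 dB, so input = -38.8 + 6 = -32.8 dBFS.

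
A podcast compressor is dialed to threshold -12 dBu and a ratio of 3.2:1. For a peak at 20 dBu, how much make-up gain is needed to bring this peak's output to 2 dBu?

The peak compresses to -12 + 32/3.2 = -2 dBu.
To reach 2 dBu requires 2 − (-2) = 4 dB of make-up.

4 dB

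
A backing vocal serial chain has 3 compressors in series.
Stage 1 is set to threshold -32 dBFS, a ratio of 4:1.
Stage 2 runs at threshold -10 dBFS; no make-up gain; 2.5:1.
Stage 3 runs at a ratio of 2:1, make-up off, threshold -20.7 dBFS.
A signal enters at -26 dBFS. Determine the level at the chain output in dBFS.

-30.5 dBFS

Stage 1: 6 dB above -32 dBFS, reduced 4:1 to 1.5 dB above → -30.5 dBFS.
Stage 2: -30.5 dBFS ≤ -10 dBFS, so stage 2 doesn't engage; output -30.5 dBFS.
Stage 3: below threshold (-30.5 ≤ -20.7); passes unchanged; output -30.5 dBFS.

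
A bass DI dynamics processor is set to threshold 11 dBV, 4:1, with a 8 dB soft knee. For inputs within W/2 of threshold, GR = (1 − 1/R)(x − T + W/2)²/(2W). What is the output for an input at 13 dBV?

x − T + W/2 = 13 − 11 + 4 = 6.
GR = (1 − 1/4) × 6² / 16 = 0.75 × 36 / 16 = 1.6875 dB.
Output = 13 − 1.6875 = 11.3125 dBV.

11.3125 dBV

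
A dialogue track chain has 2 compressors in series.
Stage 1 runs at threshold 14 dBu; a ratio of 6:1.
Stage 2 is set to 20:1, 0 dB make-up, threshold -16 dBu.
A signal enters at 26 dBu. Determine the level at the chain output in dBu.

Stage 1: 12 dB above 14 dBu, reduced 6:1 to 2 dB above → 16 dBu.
Stage 2: 32 dB above -16 dBu, reduced 20:1 to 1.6 dB above → -14.4 dBu.

-14.4 dBu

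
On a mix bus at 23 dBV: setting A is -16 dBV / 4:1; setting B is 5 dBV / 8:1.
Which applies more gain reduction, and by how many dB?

A, by 13.5 dB

A: 39 dB over, compressed to 9.75 dB over, so 29.25 dB of GR.
B: 18 dB over, compressed to 2.25 dB over, so 15.75 dB of GR.
Difference: 13.5 dB in favour of A.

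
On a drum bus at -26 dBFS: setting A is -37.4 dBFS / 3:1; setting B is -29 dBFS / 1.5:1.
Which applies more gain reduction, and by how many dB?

A, by 6.6 dB

A: 11.4 dB over, compressed to 3.8 dB over, so 7.6 dB of GR.
B: 3 dB over, compressed to 2 dB over, so 1 dB of GR.
A reduces 6.6 dB more.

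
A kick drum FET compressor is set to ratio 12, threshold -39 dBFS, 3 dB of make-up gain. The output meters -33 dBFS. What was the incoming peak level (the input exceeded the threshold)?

Remove make-up: -33 − 3 = -36 dBFS.
Post-compression overshoot = -36 − (-39) = 3 dB.
Input overshoot = R × output overshoot = 36 dB → input = -39 + 36 = -3 dBFS.

-3 dBFS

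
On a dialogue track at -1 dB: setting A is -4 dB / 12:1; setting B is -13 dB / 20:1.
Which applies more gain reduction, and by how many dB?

A: GR = 3 − 3/12 = 2.75 dB.
B: GR = 12 − 12/20 = 11.4 dB.
Difference: 8.65 dB in favour of B.

B, by 8.65 dB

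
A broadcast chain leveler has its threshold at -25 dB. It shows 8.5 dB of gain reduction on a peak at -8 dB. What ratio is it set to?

Input overshoot = -8 − (-25) = 17 dB.
Output overshoot = 17 − 8.5 = 8.5 dB.
Ratio = input overshoot / output overshoot = 17 / 8.5 = 2.

2:1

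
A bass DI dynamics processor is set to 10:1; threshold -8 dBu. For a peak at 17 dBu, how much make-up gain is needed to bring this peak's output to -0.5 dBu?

Overshoot 25 dB → 25/10 = 2.5 dB after compression, so the compressed level is -8 + 2.5 = -5.5 dBu.
Make-up = target − compressed = -0.5 − (-5.5) = 5 dB.

5 dB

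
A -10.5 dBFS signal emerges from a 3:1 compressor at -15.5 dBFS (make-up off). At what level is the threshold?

Input is 7.5 dB above T (since output overshoot × R = input overshoot: (-15.5 − T)·3 = -10.5 − T gives T = -18 dBFS).
Check: -18 + (-10.5 − (-18))/3 = -18 + 2.5 = -15.5 dBFS. ✓

-18 dBFS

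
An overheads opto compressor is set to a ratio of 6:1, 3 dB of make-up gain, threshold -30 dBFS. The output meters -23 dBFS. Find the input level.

Remove make-up: -23 − 3 = -26 dBFS.
The compressed level sits -26 − (-30) = 4 dB over threshold.
Undo the ratio: input overshoot = 4 × 6 = 24 dB, giving input = -6 dBFS.

-6 dBFS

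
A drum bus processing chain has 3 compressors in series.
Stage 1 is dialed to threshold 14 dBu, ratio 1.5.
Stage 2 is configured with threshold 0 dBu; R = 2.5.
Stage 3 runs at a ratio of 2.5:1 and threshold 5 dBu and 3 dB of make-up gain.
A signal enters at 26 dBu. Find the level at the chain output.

9.52 dBu

Stage 1: overshoot 12 dB → 12/1.5 = 8 dB → 22 dBu.
Stage 2: 22 dB above 0 dBu, reduced 2.5:1 to 8.8 dB above → 8.8 dBu.
Stage 3: 8.8 dBu is 3.8 dB over 5 dBu; at 2.5:1 that becomes 1.52 dB over, giving 6.52 dBu; +3 dB make-up → 9.52 dBu.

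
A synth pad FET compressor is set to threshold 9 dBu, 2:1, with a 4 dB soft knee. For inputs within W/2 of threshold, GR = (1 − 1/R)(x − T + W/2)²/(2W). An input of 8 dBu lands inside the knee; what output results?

7.9375 dBu

x − T + W/2 = 8 − 9 + 2 = 1.
GR = (1 − 1/2) × 1² / 8 = 0.5 × 1 / 8 = 0.0625 dB.
Output = 8 − 0.0625 = 7.9375 dBu.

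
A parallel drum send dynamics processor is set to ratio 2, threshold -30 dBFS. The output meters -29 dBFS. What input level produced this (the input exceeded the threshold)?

The compressed level sits -29 − (-30) = 1 dB over threshold.
Undo the ratio: input overshoot = 1 × 2 = 2 dB, giving input = -28 dBFS.

-28 dBFS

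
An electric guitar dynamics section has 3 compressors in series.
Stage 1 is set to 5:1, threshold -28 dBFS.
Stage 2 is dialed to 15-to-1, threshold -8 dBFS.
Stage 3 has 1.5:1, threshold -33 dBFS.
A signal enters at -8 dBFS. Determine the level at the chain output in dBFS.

Stage 1: -8 dBFS is 20 dB over -28 dBFS; at 5:1 that becomes 4 dB over, giving -24 dBFS.
Stage 2: -24 dBFS ≤ -8 dBFS, so stage 2 doesn't engage; output -24 dBFS.
Stage 3: 9 dB above -33 dBFS, reduced 1.5:1 to 6 dB above → -27 dBFS.

-27 dBFS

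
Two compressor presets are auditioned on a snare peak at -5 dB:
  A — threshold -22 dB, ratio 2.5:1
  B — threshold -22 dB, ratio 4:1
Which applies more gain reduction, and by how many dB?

A: GR = 17 − 17/2.5 = 10.2 dB.
B: GR = 17 − 17/4 = 12.75 dB.
Difference: 2.55 dB in favour of B.

B, by 2.55 dB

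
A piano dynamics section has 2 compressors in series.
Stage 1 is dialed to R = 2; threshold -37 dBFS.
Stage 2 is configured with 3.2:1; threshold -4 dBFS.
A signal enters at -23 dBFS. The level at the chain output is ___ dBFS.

-30 dBFS

Stage 1: -23 dBFS is 14 dB over -37 dBFS; at 2:1 that becomes 7 dB over, giving -30 dBFS.
Stage 2: below threshold (-30 ≤ -4); passes unchanged; output -30 dBFS.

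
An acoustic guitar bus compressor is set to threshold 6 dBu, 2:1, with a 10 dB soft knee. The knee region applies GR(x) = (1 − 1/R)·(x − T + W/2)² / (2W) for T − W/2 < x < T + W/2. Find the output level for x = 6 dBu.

x − T + W/2 = 6 − 6 + 5 = 5.
GR = (1 − 1/2) × 5² / 20 = 0.5 × 25 / 20 = 0.625 dB.
Output = 6 − 0.625 = 5.375 dBu.

5.375 dBu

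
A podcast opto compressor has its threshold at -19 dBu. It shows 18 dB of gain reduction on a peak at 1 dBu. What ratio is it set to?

Input overshoot = 1 − (-19) = 20 dB.
Output overshoot = 20 − 18 = 2 dB.
Ratio = input overshoot / output overshoot = 20 / 2 = 10.

10:1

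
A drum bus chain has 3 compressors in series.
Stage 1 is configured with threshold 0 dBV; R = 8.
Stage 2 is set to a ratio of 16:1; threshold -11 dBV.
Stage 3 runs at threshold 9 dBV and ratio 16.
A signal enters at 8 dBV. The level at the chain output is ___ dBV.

Stage 1: 8 dB above 0 dBV, reduced 8:1 to 1 dB above → 1 dBV.
Stage 2: 1 dBV is 12 dB over -11 dBV; at 16:1 that becomes 0.75 dB over, giving -10.25 dBV.
Stage 3: below threshold (-10.25 ≤ 9); passes unchanged; output -10.25 dBV.

-10.25 dBV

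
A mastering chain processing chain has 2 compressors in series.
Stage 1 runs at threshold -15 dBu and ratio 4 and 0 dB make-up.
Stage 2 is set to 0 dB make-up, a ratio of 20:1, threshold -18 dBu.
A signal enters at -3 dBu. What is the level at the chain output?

-17.7 dBu

Stage 1: 12 dB above -15 dBu, reduced 4:1 to 3 dB above → -12 dBu.
Stage 2: -12 dBu is 6 dB over -18 dBu; at 20:1 that becomes 0.3 dB over, giving -17.7 dBu.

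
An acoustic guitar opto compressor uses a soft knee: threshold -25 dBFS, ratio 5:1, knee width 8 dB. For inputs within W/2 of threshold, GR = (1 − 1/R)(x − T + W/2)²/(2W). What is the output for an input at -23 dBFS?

x − T + W/2 = -23 − (-25) + 4 = 6.
GR = (1 − 1/5) × 6² / 16 = 0.8 × 36 / 16 = 1.8 dB.
Output = -23 − 1.8 = -24.8 dBFS.

-24.8 dBFS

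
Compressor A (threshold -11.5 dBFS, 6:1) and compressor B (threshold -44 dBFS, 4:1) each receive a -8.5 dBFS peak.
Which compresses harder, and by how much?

A: overshoot 3 dB → output overshoot 0.5 dB → GR 2.5 dB.
B: overshoot 35.5 dB → output overshoot 8.875 dB → GR 26.625 dB.
Difference: 24.125 dB in favour of B.

B, by 24.125 dB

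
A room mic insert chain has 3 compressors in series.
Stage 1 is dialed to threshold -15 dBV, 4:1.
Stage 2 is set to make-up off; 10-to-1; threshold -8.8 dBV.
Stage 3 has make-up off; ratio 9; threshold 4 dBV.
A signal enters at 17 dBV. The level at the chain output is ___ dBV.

Stage 1: 32 dB above -15 dBV, reduced 4:1 to 8 dB above → -7 dBV.
Stage 2: overshoot 1.8 dB → 1.8/10 = 0.18 dB → -8.62 dBV.
Stage 3: -8.62 dBV ≤ 4 dBV, so stage 3 doesn't engage; output -8.62 dBV.

-8.62 dBV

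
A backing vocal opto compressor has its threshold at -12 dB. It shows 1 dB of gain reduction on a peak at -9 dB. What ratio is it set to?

1.5:1

Input overshoot = -9 − (-12) = 3 dB.
Output overshoot = 3 − 1 = 2 dB.
Ratio = input overshoot / output overshoot = 3 / 2 = 1.5.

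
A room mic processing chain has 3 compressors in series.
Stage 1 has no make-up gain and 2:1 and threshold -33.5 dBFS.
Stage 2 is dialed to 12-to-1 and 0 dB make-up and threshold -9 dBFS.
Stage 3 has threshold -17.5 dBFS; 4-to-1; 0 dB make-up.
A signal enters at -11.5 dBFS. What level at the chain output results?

-22.5 dBFS

Stage 1: overshoot 22 dB → 22/2 = 11 dB → -22.5 dBFS.
Stage 2: below threshold (-22.5 ≤ -9); passes unchanged; output -22.5 dBFS.
Stage 3: below threshold (-22.5 ≤ -17.5); passes unchanged; output -22.5 dBFS.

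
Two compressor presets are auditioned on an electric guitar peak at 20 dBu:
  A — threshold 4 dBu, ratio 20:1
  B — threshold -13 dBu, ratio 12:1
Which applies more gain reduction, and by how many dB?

A: GR = 16 − 16/20 = 15.2 dB.
B: GR = 33 − 33/12 = 30.25 dB.
B applies 15.05 dB more gain reduction.

B, by 15.05 dB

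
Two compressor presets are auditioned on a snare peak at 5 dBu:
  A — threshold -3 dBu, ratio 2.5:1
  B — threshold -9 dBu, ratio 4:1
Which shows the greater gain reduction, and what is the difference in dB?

A: GR = 8 − 8/2.5 = 4.8 dB.
B: GR = 14 − 14/4 = 10.5 dB.
B applies 5.7 dB more gain reduction.

B, by 5.7 dB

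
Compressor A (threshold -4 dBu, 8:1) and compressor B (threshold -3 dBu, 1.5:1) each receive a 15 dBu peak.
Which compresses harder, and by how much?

A, by 10.625 dB

A: 19 dB over, compressed to 2.375 dB over, so 16.625 dB of GR.
B: 18 dB over, compressed to 12 dB over, so 6 dB of GR.
Difference: 10.625 dB in favour of A.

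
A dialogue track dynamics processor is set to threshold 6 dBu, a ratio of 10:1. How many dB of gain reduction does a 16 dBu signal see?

9 dB

16 dBu exceeds the threshold by 10 dB.
At 10:1, output sits 10/10 = 1 dB above threshold.
So the signal is attenuated by 10 − 1 = 9 dB.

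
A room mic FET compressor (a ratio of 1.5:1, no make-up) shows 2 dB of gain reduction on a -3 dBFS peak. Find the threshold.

Gain reduction = -3 − (-5) = 2 dB; output overshoot = GR / (R − 1) = 2 / 0.5 = 4 dB.
Threshold = output − output overshoot = -5 − 4 = -9 dBFS.

-9 dBFS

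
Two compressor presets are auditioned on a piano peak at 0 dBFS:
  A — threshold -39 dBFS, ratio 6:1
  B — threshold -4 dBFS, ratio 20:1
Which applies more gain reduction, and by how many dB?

A: 39 dB over, compressed to 6.5 dB over, so 32.5 dB of GR.
B: 4 dB over, compressed to 0.2 dB over, so 3.8 dB of GR.
A applies 28.7 dB more gain reduction.

A, by 28.7 dB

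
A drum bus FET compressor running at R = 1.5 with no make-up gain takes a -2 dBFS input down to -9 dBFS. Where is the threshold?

-23 dBFS

Input is 21 dB above T (since output overshoot × R = input overshoot: (-9 − T)·1.5 = -2 − T gives T = -23 dBFS).
Check: -23 + (-2 − (-23))/1.5 = -23 + 14 = -9 dBFS. ✓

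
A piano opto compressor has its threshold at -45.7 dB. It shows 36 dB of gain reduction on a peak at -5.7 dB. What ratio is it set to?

Input overshoot = -5.7 − (-45.7) = 40 dB.
Output overshoot = 40 − 36 = 4 dB.
Ratio = input overshoot / output overshoot = 40 / 4 = 10.

10:1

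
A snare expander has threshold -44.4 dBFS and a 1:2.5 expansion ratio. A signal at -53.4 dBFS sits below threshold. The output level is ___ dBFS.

Undershoot = (-44.4) − (-53.4) = 9 dB.
At 1:2.5, that expands to 22.5 dB under threshold.
Output = -44.4 − 22.5 = -66.9 dBFS.

-66.9 dBFS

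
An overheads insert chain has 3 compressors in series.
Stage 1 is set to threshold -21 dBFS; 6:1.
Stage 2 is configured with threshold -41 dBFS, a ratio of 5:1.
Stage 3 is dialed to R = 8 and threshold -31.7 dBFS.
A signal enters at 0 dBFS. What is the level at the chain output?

Stage 1: overshoot 21 dB → 21/6 = 3.5 dB → -17.5 dBFS.
Stage 2: -17.5 dBFS is 23.5 dB over -41 dBFS; at 5:1 that becomes 4.7 dB over, giving -36.3 dBFS.
Stage 3: -36.3 dBFS is at or below the -31.7 dBFS threshold — no compression; output -36.3 dBFS.

-36.3 dBFS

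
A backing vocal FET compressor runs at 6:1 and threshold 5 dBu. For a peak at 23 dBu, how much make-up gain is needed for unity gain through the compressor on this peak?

Without make-up, output = threshold + overshoot/6 = 5 + 3 = 8 dBu.
Gap to target: 15 dB.

15 dB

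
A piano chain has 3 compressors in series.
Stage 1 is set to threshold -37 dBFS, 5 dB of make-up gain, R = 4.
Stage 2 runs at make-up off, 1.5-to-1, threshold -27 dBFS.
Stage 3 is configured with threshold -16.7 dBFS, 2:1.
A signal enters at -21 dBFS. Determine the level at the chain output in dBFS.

-28 dBFS

Stage 1: -21 dBFS is 16 dB over -37 dBFS; at 4:1 that becomes 4 dB over, giving -33 dBFS; +5 dB make-up → -28 dBFS.
Stage 2: -28 dBFS is at or below the -27 dBFS threshold — no compression; output -28 dBFS.
Stage 3: -28 dBFS ≤ -16.7 dBFS, so stage 3 doesn't engage; output -28 dBFS.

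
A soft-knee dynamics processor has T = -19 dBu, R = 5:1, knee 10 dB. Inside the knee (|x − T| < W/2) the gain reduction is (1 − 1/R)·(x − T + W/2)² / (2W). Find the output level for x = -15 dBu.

-18.24 dBu

x − T + W/2 = -15 − (-19) + 5 = 9.
GR = (1 − 1/5) × 9² / 20 = 0.8 × 81 / 20 = 3.24 dB.
Output = -15 − 3.24 = -18.24 dBu.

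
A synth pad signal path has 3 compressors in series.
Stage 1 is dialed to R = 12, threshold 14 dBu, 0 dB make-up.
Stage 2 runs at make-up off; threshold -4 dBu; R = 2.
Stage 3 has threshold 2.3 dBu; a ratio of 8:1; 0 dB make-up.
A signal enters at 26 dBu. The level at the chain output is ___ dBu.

2.7 dBu

Stage 1: 12 dB above 14 dBu, reduced 12:1 to 1 dB above → 15 dBu.
Stage 2: overshoot 19 dB → 19/2 = 9.5 dB → 5.5 dBu.
Stage 3: overshoot 3.2 dB → 3.2/8 = 0.4 dB → 2.7 dBu.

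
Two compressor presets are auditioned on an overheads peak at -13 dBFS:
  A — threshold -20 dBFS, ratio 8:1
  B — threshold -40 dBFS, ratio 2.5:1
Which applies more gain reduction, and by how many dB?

A: 7 dB over, compressed to 0.875 dB over, so 6.125 dB of GR.
B: 27 dB over, compressed to 10.8 dB over, so 16.2 dB of GR.
Difference: 10.075 dB in favour of B.

B, by 10.075 dB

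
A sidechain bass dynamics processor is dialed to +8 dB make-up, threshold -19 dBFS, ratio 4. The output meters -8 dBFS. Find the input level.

Before make-up, the level was -8 − 8 = -16 dBFS.
That's 3 dB above the -19 dBFS threshold.
Input overshoot = R × output overshoot = 12 dB → input = -19 + 12 = -7 dBFS.

-7 dBFS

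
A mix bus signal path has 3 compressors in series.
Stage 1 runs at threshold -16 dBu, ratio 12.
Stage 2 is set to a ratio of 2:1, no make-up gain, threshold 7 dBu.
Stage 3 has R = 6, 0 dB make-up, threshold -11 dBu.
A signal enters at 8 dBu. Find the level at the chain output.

-14 dBu

Stage 1: overshoot 24 dB → 24/12 = 2 dB → -14 dBu.
Stage 2: -14 dBu is at or below the 7 dBu threshold — no compression; output -14 dBu.
Stage 3: -14 dBu is at or below the -11 dBu threshold — no compression; output -14 dBu.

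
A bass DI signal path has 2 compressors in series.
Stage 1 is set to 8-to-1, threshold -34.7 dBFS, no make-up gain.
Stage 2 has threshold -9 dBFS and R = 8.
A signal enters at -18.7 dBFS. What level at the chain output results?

Stage 1: -18.7 dBFS is 16 dB over -34.7 dBFS; at 8:1 that becomes 2 dB over, giving -32.7 dBFS.
Stage 2: -32.7 dBFS is at or below the -9 dBFS threshold — no compression; output -32.7 dBFS.

-32.7 dBFS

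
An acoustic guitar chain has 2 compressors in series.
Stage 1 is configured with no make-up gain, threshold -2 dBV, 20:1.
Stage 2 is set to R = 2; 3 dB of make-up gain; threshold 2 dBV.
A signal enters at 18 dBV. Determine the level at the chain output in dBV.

Stage 1: overshoot 20 dB → 20/20 = 1 dB → -1 dBV.
Stage 2: -1 dBV ≤ 2 dBV, so stage 2 doesn't engage; make-up brings it to 2 dBV.

2 dBV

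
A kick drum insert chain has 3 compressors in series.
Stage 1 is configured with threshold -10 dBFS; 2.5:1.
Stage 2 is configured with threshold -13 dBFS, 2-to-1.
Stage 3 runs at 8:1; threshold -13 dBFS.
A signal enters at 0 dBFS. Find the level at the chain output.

Stage 1: 0 dBFS is 10 dB over -10 dBFS; at 2.5:1 that becomes 4 dB over, giving -6 dBFS.
Stage 2: -6 dBFS is 7 dB over -13 dBFS; at 2:1 that becomes 3.5 dB over, giving -9.5 dBFS.
Stage 3: 3.5 dB above -13 dBFS, reduced 8:1 to 0.4375 dB above → -12.5625 dBFS.

-12.5625 dBFS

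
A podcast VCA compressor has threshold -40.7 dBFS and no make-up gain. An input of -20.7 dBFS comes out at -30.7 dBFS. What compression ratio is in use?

2:1

Input overshoot = -20.7 − (-40.7) = 20 dB; output overshoot = -30.7 − (-40.7) = 10 dB.
Ratio = 20 / 10 = 2.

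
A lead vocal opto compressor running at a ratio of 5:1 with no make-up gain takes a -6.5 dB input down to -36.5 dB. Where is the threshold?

-44 dB

Gain reduction = -6.5 − (-36.5) = 30 dB; output overshoot = GR / (R − 1) = 30 / 4 = 7.5 dB.
Threshold = output − output overshoot = -36.5 − 7.5 = -44 dB.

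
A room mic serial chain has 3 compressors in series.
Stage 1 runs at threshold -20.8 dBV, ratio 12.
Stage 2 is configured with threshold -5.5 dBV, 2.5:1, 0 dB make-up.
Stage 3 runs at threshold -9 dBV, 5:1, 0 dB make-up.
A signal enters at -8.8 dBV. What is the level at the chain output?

Stage 1: overshoot 12 dB → 12/12 = 1 dB → -19.8 dBV.
Stage 2: below threshold (-19.8 ≤ -5.5); passes unchanged; output -19.8 dBV.
Stage 3: -19.8 dBV is at or below the -9 dBV threshold — no compression; output -19.8 dBV.

-19.8 dBV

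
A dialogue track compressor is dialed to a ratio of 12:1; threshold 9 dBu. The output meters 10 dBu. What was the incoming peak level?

21 dBu

Post-compression overshoot = 10 − 9 = 1 dB.
Input overshoot = R × output overshoot = 12 dB → input = 9 + 12 = 21 dBu.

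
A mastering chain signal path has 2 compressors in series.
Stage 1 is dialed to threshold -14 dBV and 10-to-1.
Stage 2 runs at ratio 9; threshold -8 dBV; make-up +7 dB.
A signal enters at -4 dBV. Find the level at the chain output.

Stage 1: overshoot 10 dB → 10/10 = 1 dB → -13 dBV.
Stage 2: -13 dBV ≤ -8 dBV, so stage 2 doesn't engage; make-up brings it to -6 dBV.

-6 dBV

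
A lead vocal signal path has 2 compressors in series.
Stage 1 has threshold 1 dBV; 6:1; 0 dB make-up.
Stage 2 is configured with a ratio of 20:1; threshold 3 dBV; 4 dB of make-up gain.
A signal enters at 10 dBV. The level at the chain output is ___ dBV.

Stage 1: 10 dBV is 9 dB over 1 dBV; at 6:1 that becomes 1.5 dB over, giving 2.5 dBV.
Stage 2: 2.5 dBV ≤ 3 dBV, so stage 2 doesn't engage; make-up brings it to 6.5 dBV.

6.5 dBV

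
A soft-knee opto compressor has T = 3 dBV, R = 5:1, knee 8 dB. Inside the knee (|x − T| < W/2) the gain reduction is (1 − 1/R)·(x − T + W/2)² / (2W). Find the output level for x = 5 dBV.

x − T + W/2 = 5 − 3 + 4 = 6.
GR = (1 − 1/5) × 6² / 16 = 0.8 × 36 / 16 = 1.8 dB.
Output = 5 − 1.8 = 3.2 dBV.

3.2 dBV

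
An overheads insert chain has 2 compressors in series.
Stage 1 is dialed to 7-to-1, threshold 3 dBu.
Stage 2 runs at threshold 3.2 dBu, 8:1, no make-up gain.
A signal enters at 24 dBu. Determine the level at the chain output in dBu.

3.55 dBu

Stage 1: 21 dB above 3 dBu, reduced 7:1 to 3 dB above → 6 dBu.
Stage 2: 6 dBu is 2.8 dB over 3.2 dBu; at 8:1 that becomes 0.35 dB over, giving 3.55 dBu.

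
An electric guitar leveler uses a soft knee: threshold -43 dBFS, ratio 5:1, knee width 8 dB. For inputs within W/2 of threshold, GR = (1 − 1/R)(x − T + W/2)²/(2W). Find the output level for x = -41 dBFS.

-42.8 dBFS

x − T + W/2 = -41 − (-43) + 4 = 6.
GR = (1 − 1/5) × 6² / 16 = 0.8 × 36 / 16 = 1.8 dB.
Output = -41 − 1.8 = -42.8 dBFS.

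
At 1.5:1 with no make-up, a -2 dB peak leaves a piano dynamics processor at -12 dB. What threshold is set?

-32 dB

Let T be the threshold. Output overshoot = (input overshoot)/R, so -12 − T = (-2 − T)/1.5.
1.5·(-12 − T) = -2 − T → 0.5·T = -18 − (-2) = -16.
T = -16/0.5 = -32 dB.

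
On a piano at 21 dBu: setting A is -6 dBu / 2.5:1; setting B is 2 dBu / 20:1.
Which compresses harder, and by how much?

B, by 1.85 dB

A: 27 dB over, compressed to 10.8 dB over, so 16.2 dB of GR.
B: 19 dB over, compressed to 0.95 dB over, so 18.05 dB of GR.
Difference: 1.85 dB in favour of B.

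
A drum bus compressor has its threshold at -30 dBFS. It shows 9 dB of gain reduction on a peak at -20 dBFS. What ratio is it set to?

10:1

Input overshoot = -20 − (-30) = 10 dB.
Output overshoot = 10 − 9 = 1 dB.
Ratio = input overshoot / output overshoot = 10 / 1 = 10.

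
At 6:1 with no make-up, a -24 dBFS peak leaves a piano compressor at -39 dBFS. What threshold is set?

-42 dBFS

Input is 18 dB above T (since output overshoot × R = input overshoot: (-39 − T)·6 = -24 − T gives T = -42 dBFS).
Check: -42 + (-24 − (-42))/6 = -42 + 3 = -39 dBFS. ✓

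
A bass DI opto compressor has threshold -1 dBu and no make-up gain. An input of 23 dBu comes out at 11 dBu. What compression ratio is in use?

2:1

Input overshoot = 23 − (-1) = 24 dB; output overshoot = 11 − (-1) = 12 dB.
Ratio = 24 / 12 = 2.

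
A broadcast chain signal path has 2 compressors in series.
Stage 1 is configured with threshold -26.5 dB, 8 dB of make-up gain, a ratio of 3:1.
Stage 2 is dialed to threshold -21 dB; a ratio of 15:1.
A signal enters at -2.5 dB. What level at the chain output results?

-20.3 dB

Stage 1: -2.5 dB is 24 dB over -26.5 dB; at 3:1 that becomes 8 dB over, giving -18.5 dB; +8 dB make-up → -10.5 dB.
Stage 2: 10.5 dB above -21 dB, reduced 15:1 to 0.7 dB above → -20.3 dB.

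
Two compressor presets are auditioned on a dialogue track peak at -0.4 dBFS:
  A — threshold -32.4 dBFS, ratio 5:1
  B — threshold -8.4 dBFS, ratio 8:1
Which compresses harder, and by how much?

A, by 18.6 dB

A: 32 dB over, compressed to 6.4 dB over, so 25.6 dB of GR.
B: 8 dB over, compressed to 1 dB over, so 7 dB of GR.
Difference: 18.6 dB in favour of A.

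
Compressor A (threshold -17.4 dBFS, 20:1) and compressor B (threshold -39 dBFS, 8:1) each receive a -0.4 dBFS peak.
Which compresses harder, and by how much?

B, by 17.625 dB

A: overshoot 17 dB → output overshoot 0.85 dB → GR 16.15 dB.
B: overshoot 38.6 dB → output overshoot 4.825 dB → GR 33.775 dB.
B applies 17.625 dB more gain reduction.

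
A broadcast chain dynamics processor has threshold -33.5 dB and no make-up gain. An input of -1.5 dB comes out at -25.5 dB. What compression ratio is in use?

Input overshoot = -1.5 − (-33.5) = 32 dB; output overshoot = -25.5 − (-33.5) = 8 dB.
Ratio = 32 / 8 = 4.

4:1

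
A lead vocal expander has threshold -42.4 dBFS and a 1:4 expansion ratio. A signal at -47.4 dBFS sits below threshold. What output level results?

Below threshold, a 1:4 expander applies gain = (4−1)×(T − x) of attenuation.
(4−1) × 5 = 15 dB, so output = -47.4 − 15 = -62.4 dBFS.

-62.4 dBFS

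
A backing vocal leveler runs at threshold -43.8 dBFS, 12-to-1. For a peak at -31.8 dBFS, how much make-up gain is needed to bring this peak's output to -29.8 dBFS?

13 dB

Overshoot 12 dB → 12/12 = 1 dB after compression, so the compressed level is -43.8 + 1 = -42.8 dBFS.
Make-up = target − compressed = -29.8 − (-42.8) = 13 dB.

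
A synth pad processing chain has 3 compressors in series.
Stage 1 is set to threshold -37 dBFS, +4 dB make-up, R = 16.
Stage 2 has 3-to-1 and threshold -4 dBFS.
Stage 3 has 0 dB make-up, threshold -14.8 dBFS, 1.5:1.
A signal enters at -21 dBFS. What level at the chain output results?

-32 dBFS

Stage 1: 16 dB above -37 dBFS, reduced 16:1 to 1 dB above → -36 dBFS; +4 dB make-up → -32 dBFS.
Stage 2: -32 dBFS is at or below the -4 dBFS threshold — no compression; output -32 dBFS.
Stage 3: -32 dBFS is at or below the -14.8 dBFS threshold — no compression; output -32 dBFS.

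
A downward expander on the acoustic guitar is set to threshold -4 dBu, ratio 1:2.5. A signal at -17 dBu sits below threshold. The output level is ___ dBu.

-36.5 dBu

Below threshold, a 1:2.5 expander applies gain = (2.5−1)×(T − x) of attenuation.
(2.5−1) × 13 = 19.5 dB, so output = -17 − 19.5 = -36.5 dBu.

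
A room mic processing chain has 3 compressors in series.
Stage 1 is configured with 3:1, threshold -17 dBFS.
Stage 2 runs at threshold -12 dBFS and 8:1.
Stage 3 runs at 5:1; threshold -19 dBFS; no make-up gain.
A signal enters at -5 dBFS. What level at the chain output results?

-17.8 dBFS

Stage 1: 12 dB above -17 dBFS, reduced 3:1 to 4 dB above → -13 dBFS.
Stage 2: -13 dBFS is at or below the -12 dBFS threshold — no compression; output -13 dBFS.
Stage 3: 6 dB above -19 dBFS, reduced 5:1 to 1.2 dB above → -17.8 dBFS.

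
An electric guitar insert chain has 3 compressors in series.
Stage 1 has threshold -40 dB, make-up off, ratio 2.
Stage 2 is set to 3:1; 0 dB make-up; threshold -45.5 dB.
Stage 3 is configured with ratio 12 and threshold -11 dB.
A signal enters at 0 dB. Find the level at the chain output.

-37 dB

Stage 1: overshoot 40 dB → 40/2 = 20 dB → -20 dB.
Stage 2: 25.5 dB above -45.5 dB, reduced 3:1 to 8.5 dB above → -37 dB.
Stage 3: below threshold (-37 ≤ -11); passes unchanged; output -37 dB.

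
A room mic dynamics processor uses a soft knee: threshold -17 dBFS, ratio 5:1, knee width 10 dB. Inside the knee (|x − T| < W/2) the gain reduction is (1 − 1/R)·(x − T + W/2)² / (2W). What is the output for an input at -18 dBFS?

x − T + W/2 = -18 − (-17) + 5 = 4.
GR = (1 − 1/5) × 4² / 20 = 0.8 × 16 / 20 = 0.64 dB.
Output = -18 − 0.64 = -18.64 dBFS.

-18.64 dBFS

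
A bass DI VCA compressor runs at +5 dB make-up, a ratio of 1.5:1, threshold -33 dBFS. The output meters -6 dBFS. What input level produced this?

0 dBFS

Remove make-up: -6 − 5 = -11 dBFS.
The compressed level sits -11 − (-33) = 22 dB over threshold.
Undo the ratio: input overshoot = 22 × 1.5 = 33 dB, giving input = 0 dBFS.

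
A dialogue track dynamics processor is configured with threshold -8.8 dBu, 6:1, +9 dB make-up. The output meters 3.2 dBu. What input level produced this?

9.2 dBu

Before make-up, the level was 3.2 − 9 = -5.8 dBu.
That's 3 dB above the -8.8 dBu threshold.
Before 6:1 compression the overshoot was 3 × 6 = 18 dB, so input = -8.8 + 18 = 9.2 dBu.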